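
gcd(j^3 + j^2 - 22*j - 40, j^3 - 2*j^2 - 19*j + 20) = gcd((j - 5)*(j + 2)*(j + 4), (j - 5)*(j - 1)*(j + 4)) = j^2 - j - 20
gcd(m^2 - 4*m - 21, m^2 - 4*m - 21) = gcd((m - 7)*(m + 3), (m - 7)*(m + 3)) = m^2 - 4*m - 21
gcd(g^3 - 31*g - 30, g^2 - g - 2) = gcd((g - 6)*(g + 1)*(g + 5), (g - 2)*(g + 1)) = g + 1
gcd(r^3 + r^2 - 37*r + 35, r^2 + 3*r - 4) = r - 1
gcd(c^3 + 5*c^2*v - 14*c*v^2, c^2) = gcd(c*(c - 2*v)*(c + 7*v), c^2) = c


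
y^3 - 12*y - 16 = (y - 4)*(y + 2)^2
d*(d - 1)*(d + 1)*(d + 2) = d^4 + 2*d^3 - d^2 - 2*d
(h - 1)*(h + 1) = h^2 - 1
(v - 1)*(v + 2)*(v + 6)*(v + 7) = v^4 + 14*v^3 + 53*v^2 + 16*v - 84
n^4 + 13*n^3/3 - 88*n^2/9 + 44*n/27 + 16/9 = (n - 4/3)*(n - 2/3)*(n + 1/3)*(n + 6)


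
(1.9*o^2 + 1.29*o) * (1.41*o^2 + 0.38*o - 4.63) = 2.679*o^4 + 2.5409*o^3 - 8.3068*o^2 - 5.9727*o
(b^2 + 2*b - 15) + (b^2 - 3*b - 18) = 2*b^2 - b - 33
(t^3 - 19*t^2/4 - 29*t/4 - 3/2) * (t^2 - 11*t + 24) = t^5 - 63*t^4/4 + 69*t^3 - 143*t^2/4 - 315*t/2 - 36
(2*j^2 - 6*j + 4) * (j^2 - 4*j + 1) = 2*j^4 - 14*j^3 + 30*j^2 - 22*j + 4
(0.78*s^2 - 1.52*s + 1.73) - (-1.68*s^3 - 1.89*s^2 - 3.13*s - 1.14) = 1.68*s^3 + 2.67*s^2 + 1.61*s + 2.87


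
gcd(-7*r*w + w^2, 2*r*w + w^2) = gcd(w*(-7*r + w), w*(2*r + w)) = w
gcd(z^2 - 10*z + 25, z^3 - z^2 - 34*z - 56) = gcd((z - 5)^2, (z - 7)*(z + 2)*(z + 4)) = 1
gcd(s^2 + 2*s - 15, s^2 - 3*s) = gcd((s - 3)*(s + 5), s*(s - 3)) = s - 3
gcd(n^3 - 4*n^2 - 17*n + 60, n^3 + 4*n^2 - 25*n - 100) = n^2 - n - 20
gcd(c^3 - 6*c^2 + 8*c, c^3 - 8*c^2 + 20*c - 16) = c^2 - 6*c + 8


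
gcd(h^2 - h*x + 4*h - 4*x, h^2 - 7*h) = 1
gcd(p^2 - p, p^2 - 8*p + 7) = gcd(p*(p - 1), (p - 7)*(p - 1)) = p - 1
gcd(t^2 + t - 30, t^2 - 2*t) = 1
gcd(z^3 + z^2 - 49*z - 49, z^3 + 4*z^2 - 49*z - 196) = z^2 - 49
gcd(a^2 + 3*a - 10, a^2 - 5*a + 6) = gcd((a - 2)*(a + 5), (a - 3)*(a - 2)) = a - 2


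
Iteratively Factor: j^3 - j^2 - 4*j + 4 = (j + 2)*(j^2 - 3*j + 2) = (j - 2)*(j + 2)*(j - 1)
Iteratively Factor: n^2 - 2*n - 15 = (n - 5)*(n + 3)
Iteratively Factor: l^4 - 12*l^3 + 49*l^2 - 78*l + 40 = (l - 2)*(l^3 - 10*l^2 + 29*l - 20) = (l - 2)*(l - 1)*(l^2 - 9*l + 20) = (l - 5)*(l - 2)*(l - 1)*(l - 4)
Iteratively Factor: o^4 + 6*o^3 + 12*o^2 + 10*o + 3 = (o + 1)*(o^3 + 5*o^2 + 7*o + 3) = (o + 1)^2*(o^2 + 4*o + 3) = (o + 1)^2*(o + 3)*(o + 1)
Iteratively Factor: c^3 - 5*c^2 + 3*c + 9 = (c - 3)*(c^2 - 2*c - 3) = (c - 3)^2*(c + 1)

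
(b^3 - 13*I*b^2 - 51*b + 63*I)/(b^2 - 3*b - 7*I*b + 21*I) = (b^2 - 6*I*b - 9)/(b - 3)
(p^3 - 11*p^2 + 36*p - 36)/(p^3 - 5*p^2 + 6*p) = (p - 6)/p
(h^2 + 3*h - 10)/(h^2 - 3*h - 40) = (h - 2)/(h - 8)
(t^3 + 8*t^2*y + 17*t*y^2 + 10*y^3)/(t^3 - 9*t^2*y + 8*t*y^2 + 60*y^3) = (t^2 + 6*t*y + 5*y^2)/(t^2 - 11*t*y + 30*y^2)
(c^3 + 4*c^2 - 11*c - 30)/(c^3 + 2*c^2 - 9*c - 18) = (c + 5)/(c + 3)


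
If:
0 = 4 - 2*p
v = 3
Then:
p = 2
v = 3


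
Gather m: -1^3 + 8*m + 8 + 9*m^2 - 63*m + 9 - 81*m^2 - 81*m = -72*m^2 - 136*m + 16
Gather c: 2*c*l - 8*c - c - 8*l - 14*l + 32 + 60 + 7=c*(2*l - 9) - 22*l + 99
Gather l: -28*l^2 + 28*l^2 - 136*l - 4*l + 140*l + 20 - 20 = 0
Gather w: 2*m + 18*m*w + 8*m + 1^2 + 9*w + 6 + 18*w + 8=10*m + w*(18*m + 27) + 15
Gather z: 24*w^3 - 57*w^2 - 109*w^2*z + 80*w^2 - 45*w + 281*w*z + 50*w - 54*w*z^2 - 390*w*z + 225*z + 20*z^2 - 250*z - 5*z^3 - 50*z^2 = 24*w^3 + 23*w^2 + 5*w - 5*z^3 + z^2*(-54*w - 30) + z*(-109*w^2 - 109*w - 25)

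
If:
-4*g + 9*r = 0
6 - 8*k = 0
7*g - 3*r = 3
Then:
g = 9/17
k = 3/4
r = 4/17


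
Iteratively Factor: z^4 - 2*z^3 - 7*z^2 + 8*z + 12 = (z + 1)*(z^3 - 3*z^2 - 4*z + 12) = (z - 2)*(z + 1)*(z^2 - z - 6) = (z - 3)*(z - 2)*(z + 1)*(z + 2)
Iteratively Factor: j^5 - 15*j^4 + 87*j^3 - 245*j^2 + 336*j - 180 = (j - 3)*(j^4 - 12*j^3 + 51*j^2 - 92*j + 60) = (j - 3)*(j - 2)*(j^3 - 10*j^2 + 31*j - 30) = (j - 5)*(j - 3)*(j - 2)*(j^2 - 5*j + 6) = (j - 5)*(j - 3)*(j - 2)^2*(j - 3)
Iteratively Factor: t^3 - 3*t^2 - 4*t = (t + 1)*(t^2 - 4*t) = (t - 4)*(t + 1)*(t)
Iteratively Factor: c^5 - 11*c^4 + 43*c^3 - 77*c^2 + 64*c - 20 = (c - 2)*(c^4 - 9*c^3 + 25*c^2 - 27*c + 10) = (c - 5)*(c - 2)*(c^3 - 4*c^2 + 5*c - 2) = (c - 5)*(c - 2)*(c - 1)*(c^2 - 3*c + 2) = (c - 5)*(c - 2)^2*(c - 1)*(c - 1)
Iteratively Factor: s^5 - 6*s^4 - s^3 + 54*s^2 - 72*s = (s)*(s^4 - 6*s^3 - s^2 + 54*s - 72) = s*(s - 4)*(s^3 - 2*s^2 - 9*s + 18) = s*(s - 4)*(s - 2)*(s^2 - 9) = s*(s - 4)*(s - 2)*(s + 3)*(s - 3)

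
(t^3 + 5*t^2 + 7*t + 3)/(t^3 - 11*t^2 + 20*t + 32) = (t^2 + 4*t + 3)/(t^2 - 12*t + 32)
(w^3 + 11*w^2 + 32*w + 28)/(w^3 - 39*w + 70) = (w^2 + 4*w + 4)/(w^2 - 7*w + 10)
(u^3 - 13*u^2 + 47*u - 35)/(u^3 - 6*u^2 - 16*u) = (-u^3 + 13*u^2 - 47*u + 35)/(u*(-u^2 + 6*u + 16))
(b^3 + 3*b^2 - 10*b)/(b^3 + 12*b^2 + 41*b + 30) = b*(b - 2)/(b^2 + 7*b + 6)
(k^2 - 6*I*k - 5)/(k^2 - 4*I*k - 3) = (k - 5*I)/(k - 3*I)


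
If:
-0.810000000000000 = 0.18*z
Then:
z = -4.50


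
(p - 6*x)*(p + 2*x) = p^2 - 4*p*x - 12*x^2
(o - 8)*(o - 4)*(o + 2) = o^3 - 10*o^2 + 8*o + 64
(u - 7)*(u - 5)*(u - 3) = u^3 - 15*u^2 + 71*u - 105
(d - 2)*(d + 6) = d^2 + 4*d - 12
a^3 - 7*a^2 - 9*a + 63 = (a - 7)*(a - 3)*(a + 3)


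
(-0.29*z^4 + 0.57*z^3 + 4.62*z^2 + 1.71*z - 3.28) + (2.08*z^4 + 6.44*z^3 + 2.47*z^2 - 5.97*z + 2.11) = 1.79*z^4 + 7.01*z^3 + 7.09*z^2 - 4.26*z - 1.17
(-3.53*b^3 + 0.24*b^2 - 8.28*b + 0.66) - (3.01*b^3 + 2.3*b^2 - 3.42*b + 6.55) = -6.54*b^3 - 2.06*b^2 - 4.86*b - 5.89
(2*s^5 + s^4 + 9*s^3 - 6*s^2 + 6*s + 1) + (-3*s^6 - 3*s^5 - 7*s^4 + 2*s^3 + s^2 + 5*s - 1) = -3*s^6 - s^5 - 6*s^4 + 11*s^3 - 5*s^2 + 11*s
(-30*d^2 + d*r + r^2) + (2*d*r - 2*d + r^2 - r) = -30*d^2 + 3*d*r - 2*d + 2*r^2 - r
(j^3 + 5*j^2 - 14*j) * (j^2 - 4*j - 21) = j^5 + j^4 - 55*j^3 - 49*j^2 + 294*j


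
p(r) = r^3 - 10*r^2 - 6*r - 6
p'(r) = 3*r^2 - 20*r - 6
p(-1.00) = -11.00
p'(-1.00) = 17.00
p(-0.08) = -5.58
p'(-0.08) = -4.38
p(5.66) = -178.99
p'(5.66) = -23.09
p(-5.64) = -469.66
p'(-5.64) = 202.23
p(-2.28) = -56.16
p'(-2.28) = 55.20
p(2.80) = -79.25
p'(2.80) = -38.48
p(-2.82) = -91.03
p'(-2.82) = 74.26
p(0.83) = -17.30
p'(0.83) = -20.53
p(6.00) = -186.00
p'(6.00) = -18.00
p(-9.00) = -1491.00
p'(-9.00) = 417.00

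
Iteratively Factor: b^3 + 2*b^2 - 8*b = (b + 4)*(b^2 - 2*b) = b*(b + 4)*(b - 2)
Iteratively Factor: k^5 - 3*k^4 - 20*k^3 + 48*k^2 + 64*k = (k)*(k^4 - 3*k^3 - 20*k^2 + 48*k + 64) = k*(k - 4)*(k^3 + k^2 - 16*k - 16) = k*(k - 4)*(k + 4)*(k^2 - 3*k - 4) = k*(k - 4)^2*(k + 4)*(k + 1)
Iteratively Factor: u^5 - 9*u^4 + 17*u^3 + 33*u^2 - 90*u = (u)*(u^4 - 9*u^3 + 17*u^2 + 33*u - 90) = u*(u - 3)*(u^3 - 6*u^2 - u + 30) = u*(u - 3)*(u + 2)*(u^2 - 8*u + 15) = u*(u - 5)*(u - 3)*(u + 2)*(u - 3)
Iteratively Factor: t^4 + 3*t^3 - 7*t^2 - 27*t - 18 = (t + 3)*(t^3 - 7*t - 6) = (t + 2)*(t + 3)*(t^2 - 2*t - 3) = (t - 3)*(t + 2)*(t + 3)*(t + 1)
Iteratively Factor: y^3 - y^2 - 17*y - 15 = (y + 1)*(y^2 - 2*y - 15) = (y - 5)*(y + 1)*(y + 3)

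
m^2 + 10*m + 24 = (m + 4)*(m + 6)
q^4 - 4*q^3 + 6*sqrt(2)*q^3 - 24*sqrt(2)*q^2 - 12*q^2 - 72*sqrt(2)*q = q*(q - 6)*(q + 2)*(q + 6*sqrt(2))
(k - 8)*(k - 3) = k^2 - 11*k + 24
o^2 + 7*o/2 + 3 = (o + 3/2)*(o + 2)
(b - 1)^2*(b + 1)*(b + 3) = b^4 + 2*b^3 - 4*b^2 - 2*b + 3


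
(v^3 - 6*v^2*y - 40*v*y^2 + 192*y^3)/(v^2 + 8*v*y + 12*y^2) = (v^2 - 12*v*y + 32*y^2)/(v + 2*y)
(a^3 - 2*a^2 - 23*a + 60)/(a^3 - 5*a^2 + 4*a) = (a^2 + 2*a - 15)/(a*(a - 1))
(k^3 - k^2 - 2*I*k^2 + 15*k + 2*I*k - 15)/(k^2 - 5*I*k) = k - 1 + 3*I - 3*I/k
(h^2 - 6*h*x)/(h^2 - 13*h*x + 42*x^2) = h/(h - 7*x)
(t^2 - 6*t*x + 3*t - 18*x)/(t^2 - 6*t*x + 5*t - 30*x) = (t + 3)/(t + 5)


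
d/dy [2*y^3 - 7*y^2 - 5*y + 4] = 6*y^2 - 14*y - 5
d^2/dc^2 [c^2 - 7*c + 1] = 2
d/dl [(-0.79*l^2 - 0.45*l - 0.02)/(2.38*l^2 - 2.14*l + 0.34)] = (2.7616*l^2 - 0.442*l - 0.1958)/(5.6644*l^4 - 10.1864*l^3 + 6.198*l^2 - 1.4552*l + 0.1156)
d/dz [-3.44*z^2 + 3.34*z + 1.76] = 3.34 - 6.88*z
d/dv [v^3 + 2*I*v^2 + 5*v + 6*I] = 3*v^2 + 4*I*v + 5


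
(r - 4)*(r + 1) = r^2 - 3*r - 4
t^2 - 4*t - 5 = (t - 5)*(t + 1)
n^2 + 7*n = n*(n + 7)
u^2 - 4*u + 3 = (u - 3)*(u - 1)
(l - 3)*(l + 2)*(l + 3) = l^3 + 2*l^2 - 9*l - 18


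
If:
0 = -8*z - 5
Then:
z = -5/8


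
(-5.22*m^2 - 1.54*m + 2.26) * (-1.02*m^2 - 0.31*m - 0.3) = 5.3244*m^4 + 3.189*m^3 - 0.2618*m^2 - 0.2386*m - 0.678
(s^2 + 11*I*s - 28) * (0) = 0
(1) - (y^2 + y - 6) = -y^2 - y + 7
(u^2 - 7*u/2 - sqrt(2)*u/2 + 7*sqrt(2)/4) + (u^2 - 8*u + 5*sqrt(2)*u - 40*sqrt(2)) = 2*u^2 - 23*u/2 + 9*sqrt(2)*u/2 - 153*sqrt(2)/4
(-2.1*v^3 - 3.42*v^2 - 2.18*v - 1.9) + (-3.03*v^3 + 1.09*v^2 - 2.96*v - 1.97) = -5.13*v^3 - 2.33*v^2 - 5.14*v - 3.87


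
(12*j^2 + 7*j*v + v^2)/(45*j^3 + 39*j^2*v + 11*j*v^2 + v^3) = (4*j + v)/(15*j^2 + 8*j*v + v^2)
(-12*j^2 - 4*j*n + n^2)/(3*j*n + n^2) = (-12*j^2 - 4*j*n + n^2)/(n*(3*j + n))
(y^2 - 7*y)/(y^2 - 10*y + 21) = y/(y - 3)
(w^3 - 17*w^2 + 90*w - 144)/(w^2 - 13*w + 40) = (w^2 - 9*w + 18)/(w - 5)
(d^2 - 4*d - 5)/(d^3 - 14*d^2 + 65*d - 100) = (d + 1)/(d^2 - 9*d + 20)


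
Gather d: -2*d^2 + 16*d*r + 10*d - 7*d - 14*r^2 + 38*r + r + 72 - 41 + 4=-2*d^2 + d*(16*r + 3) - 14*r^2 + 39*r + 35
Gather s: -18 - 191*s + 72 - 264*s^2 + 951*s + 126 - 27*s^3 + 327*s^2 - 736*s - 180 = -27*s^3 + 63*s^2 + 24*s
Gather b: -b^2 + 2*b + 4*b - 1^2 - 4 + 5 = -b^2 + 6*b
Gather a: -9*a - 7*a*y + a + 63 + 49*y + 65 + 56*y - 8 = a*(-7*y - 8) + 105*y + 120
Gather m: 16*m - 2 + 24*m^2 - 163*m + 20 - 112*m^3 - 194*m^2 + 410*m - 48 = -112*m^3 - 170*m^2 + 263*m - 30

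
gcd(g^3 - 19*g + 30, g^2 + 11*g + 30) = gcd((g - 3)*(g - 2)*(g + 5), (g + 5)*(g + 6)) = g + 5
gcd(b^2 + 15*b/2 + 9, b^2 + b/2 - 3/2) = b + 3/2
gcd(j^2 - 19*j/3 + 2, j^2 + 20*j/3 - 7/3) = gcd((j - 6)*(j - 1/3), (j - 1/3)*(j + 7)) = j - 1/3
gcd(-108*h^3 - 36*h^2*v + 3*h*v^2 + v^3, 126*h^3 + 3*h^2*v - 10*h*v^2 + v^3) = -18*h^2 - 3*h*v + v^2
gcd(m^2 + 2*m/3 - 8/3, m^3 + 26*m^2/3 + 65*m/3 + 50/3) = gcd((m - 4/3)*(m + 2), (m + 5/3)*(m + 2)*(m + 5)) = m + 2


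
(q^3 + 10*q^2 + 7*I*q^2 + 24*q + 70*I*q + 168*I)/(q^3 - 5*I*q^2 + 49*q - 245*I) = (q^2 + 10*q + 24)/(q^2 - 12*I*q - 35)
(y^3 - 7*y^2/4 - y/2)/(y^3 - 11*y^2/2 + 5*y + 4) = y*(4*y + 1)/(2*(2*y^2 - 7*y - 4))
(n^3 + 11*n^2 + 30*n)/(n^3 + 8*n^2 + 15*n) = (n + 6)/(n + 3)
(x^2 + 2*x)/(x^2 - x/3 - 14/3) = 3*x/(3*x - 7)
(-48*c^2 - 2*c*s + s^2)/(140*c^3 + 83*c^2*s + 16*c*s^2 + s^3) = (-48*c^2 - 2*c*s + s^2)/(140*c^3 + 83*c^2*s + 16*c*s^2 + s^3)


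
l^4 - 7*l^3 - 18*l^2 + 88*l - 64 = (l - 8)*(l - 2)*(l - 1)*(l + 4)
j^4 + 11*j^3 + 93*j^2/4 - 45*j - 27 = (j - 3/2)*(j + 1/2)*(j + 6)^2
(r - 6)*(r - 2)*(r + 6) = r^3 - 2*r^2 - 36*r + 72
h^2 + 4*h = h*(h + 4)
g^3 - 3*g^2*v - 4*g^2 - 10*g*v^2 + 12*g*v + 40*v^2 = (g - 4)*(g - 5*v)*(g + 2*v)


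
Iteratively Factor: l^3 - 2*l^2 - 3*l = (l + 1)*(l^2 - 3*l) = l*(l + 1)*(l - 3)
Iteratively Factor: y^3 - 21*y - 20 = (y + 4)*(y^2 - 4*y - 5) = (y - 5)*(y + 4)*(y + 1)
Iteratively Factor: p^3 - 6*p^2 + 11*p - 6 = (p - 2)*(p^2 - 4*p + 3) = (p - 3)*(p - 2)*(p - 1)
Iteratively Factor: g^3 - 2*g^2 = (g)*(g^2 - 2*g) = g^2*(g - 2)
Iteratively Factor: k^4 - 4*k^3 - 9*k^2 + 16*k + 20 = (k - 5)*(k^3 + k^2 - 4*k - 4) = (k - 5)*(k + 1)*(k^2 - 4) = (k - 5)*(k + 1)*(k + 2)*(k - 2)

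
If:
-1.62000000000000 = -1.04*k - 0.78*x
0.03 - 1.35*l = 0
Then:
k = 1.55769230769231 - 0.75*x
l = 0.02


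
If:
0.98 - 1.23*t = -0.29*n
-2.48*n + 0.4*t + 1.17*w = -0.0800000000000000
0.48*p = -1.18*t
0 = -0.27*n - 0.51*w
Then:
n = 0.13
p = -2.04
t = 0.83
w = -0.07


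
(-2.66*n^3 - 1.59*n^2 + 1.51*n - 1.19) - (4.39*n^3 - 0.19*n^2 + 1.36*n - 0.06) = -7.05*n^3 - 1.4*n^2 + 0.15*n - 1.13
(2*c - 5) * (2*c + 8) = 4*c^2 + 6*c - 40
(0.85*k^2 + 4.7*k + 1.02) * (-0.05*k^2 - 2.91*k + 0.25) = -0.0425*k^4 - 2.7085*k^3 - 13.5155*k^2 - 1.7932*k + 0.255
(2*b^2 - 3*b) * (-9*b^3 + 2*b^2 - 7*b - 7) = -18*b^5 + 31*b^4 - 20*b^3 + 7*b^2 + 21*b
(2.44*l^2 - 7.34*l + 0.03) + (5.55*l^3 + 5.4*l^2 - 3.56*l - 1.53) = 5.55*l^3 + 7.84*l^2 - 10.9*l - 1.5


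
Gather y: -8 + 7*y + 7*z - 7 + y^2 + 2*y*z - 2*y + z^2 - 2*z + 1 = y^2 + y*(2*z + 5) + z^2 + 5*z - 14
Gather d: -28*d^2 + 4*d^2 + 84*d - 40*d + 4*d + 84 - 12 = -24*d^2 + 48*d + 72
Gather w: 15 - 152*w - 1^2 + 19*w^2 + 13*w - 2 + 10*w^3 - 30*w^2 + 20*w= 10*w^3 - 11*w^2 - 119*w + 12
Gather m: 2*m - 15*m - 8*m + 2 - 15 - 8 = -21*m - 21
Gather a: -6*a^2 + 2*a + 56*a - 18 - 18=-6*a^2 + 58*a - 36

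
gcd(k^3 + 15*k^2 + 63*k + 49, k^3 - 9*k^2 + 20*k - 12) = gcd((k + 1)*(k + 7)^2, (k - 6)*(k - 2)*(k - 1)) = 1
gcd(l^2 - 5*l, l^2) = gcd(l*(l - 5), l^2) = l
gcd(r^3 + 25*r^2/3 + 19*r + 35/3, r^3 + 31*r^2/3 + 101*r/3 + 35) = r^2 + 22*r/3 + 35/3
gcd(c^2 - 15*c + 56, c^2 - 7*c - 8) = c - 8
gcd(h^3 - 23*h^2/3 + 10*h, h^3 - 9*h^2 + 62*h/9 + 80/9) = h - 5/3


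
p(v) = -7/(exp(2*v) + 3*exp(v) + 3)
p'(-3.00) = 0.11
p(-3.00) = -2.22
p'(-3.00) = 0.11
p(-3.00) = -2.22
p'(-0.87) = 0.57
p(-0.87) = -1.58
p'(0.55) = 0.63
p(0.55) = -0.62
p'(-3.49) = 0.07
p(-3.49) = -2.26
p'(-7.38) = 0.00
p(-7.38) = -2.33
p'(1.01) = 0.46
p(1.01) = -0.37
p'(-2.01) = 0.26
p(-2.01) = -2.05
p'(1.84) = 0.18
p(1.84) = -0.11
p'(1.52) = 0.27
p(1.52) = -0.19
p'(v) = -7*(-2*exp(2*v) - 3*exp(v))/(exp(2*v) + 3*exp(v) + 3)^2 = (14*exp(v) + 21)*exp(v)/(exp(2*v) + 3*exp(v) + 3)^2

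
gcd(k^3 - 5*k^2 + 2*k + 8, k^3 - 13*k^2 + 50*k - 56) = k^2 - 6*k + 8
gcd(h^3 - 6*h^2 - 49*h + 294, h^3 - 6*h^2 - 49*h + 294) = h^3 - 6*h^2 - 49*h + 294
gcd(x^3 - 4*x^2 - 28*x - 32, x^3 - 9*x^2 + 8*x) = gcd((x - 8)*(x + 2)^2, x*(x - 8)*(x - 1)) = x - 8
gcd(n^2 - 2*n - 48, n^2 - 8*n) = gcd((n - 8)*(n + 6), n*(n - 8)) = n - 8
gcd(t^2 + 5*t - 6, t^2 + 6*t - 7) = t - 1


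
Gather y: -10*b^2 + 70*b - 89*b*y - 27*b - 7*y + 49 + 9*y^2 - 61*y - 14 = -10*b^2 + 43*b + 9*y^2 + y*(-89*b - 68) + 35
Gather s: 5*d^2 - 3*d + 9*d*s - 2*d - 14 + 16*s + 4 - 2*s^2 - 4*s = 5*d^2 - 5*d - 2*s^2 + s*(9*d + 12) - 10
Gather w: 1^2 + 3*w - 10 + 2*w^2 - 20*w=2*w^2 - 17*w - 9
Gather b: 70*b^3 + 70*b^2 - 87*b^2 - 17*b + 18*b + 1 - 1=70*b^3 - 17*b^2 + b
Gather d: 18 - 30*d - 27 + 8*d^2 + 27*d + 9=8*d^2 - 3*d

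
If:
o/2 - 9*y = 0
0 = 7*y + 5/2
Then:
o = -45/7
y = -5/14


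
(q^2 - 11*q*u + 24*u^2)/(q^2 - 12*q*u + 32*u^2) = (q - 3*u)/(q - 4*u)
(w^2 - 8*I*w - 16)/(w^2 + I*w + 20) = (w - 4*I)/(w + 5*I)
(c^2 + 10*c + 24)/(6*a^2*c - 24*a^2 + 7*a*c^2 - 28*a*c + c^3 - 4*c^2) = (c^2 + 10*c + 24)/(6*a^2*c - 24*a^2 + 7*a*c^2 - 28*a*c + c^3 - 4*c^2)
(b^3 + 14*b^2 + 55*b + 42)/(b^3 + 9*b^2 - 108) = (b^2 + 8*b + 7)/(b^2 + 3*b - 18)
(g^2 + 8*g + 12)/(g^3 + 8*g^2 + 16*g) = (g^2 + 8*g + 12)/(g*(g^2 + 8*g + 16))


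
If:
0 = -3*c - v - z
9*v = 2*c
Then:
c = -9*z/29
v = -2*z/29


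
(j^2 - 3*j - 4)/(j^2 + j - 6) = (j^2 - 3*j - 4)/(j^2 + j - 6)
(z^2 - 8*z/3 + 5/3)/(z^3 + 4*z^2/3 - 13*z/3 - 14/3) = (3*z^2 - 8*z + 5)/(3*z^3 + 4*z^2 - 13*z - 14)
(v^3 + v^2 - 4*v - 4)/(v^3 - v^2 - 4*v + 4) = (v + 1)/(v - 1)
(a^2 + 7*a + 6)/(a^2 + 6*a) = (a + 1)/a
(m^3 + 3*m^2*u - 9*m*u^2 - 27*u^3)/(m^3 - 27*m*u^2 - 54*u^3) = (-m + 3*u)/(-m + 6*u)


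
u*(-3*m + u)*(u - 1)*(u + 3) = -3*m*u^3 - 6*m*u^2 + 9*m*u + u^4 + 2*u^3 - 3*u^2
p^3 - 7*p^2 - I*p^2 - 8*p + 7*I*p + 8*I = (p - 8)*(p + 1)*(p - I)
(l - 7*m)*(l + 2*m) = l^2 - 5*l*m - 14*m^2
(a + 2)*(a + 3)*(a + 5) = a^3 + 10*a^2 + 31*a + 30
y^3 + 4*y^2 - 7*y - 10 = (y - 2)*(y + 1)*(y + 5)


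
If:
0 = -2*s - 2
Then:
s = -1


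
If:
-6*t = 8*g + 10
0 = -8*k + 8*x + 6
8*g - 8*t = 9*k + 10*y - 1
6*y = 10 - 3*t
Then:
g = 3*y/2 - 15/4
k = 2*y - 167/27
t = 10/3 - 2*y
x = 2*y - 749/108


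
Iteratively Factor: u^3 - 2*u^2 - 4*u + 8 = (u - 2)*(u^2 - 4) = (u - 2)^2*(u + 2)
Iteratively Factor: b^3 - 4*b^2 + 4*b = (b)*(b^2 - 4*b + 4) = b*(b - 2)*(b - 2)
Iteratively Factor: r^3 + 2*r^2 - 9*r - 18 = (r + 3)*(r^2 - r - 6) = (r - 3)*(r + 3)*(r + 2)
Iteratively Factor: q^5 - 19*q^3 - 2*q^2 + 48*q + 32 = (q + 1)*(q^4 - q^3 - 18*q^2 + 16*q + 32) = (q + 1)^2*(q^3 - 2*q^2 - 16*q + 32) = (q + 1)^2*(q + 4)*(q^2 - 6*q + 8) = (q - 4)*(q + 1)^2*(q + 4)*(q - 2)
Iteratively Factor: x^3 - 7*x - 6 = (x + 2)*(x^2 - 2*x - 3) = (x + 1)*(x + 2)*(x - 3)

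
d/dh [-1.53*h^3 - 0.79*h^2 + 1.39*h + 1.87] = -4.59*h^2 - 1.58*h + 1.39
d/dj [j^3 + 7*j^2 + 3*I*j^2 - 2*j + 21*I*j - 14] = 3*j^2 + j*(14 + 6*I) - 2 + 21*I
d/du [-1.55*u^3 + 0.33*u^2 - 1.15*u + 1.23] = -4.65*u^2 + 0.66*u - 1.15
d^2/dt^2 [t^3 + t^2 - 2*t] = 6*t + 2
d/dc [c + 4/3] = 1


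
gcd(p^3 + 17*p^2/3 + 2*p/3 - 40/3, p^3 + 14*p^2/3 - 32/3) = p^2 + 2*p/3 - 8/3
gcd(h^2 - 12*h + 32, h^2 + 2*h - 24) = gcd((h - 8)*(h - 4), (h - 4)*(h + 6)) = h - 4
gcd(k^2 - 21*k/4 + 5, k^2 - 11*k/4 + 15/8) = k - 5/4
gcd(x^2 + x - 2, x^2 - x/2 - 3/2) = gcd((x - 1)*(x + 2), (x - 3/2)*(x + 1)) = 1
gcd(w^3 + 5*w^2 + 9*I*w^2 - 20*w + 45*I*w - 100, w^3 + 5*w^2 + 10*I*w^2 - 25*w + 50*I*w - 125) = w^2 + w*(5 + 5*I) + 25*I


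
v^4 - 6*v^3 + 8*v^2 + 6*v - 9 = (v - 3)^2*(v - 1)*(v + 1)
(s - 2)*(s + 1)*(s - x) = s^3 - s^2*x - s^2 + s*x - 2*s + 2*x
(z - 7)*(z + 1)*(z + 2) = z^3 - 4*z^2 - 19*z - 14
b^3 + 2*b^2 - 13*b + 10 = (b - 2)*(b - 1)*(b + 5)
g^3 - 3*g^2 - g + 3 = (g - 3)*(g - 1)*(g + 1)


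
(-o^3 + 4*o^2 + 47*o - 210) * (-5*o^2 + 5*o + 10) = 5*o^5 - 25*o^4 - 225*o^3 + 1325*o^2 - 580*o - 2100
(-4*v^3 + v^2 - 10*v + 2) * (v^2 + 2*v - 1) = -4*v^5 - 7*v^4 - 4*v^3 - 19*v^2 + 14*v - 2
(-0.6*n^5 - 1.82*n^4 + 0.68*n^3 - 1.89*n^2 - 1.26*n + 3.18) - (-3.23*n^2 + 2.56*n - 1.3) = -0.6*n^5 - 1.82*n^4 + 0.68*n^3 + 1.34*n^2 - 3.82*n + 4.48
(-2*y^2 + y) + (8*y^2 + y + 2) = 6*y^2 + 2*y + 2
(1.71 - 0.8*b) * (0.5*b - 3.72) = -0.4*b^2 + 3.831*b - 6.3612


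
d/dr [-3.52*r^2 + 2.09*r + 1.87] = 2.09 - 7.04*r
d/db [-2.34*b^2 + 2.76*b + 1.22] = 2.76 - 4.68*b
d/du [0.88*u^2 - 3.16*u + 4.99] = 1.76*u - 3.16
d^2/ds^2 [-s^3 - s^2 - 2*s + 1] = -6*s - 2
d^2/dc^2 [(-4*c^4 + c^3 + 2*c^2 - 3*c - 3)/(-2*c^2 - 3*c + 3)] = 2*(16*c^6 + 72*c^5 + 36*c^4 - 279*c^3 + 243*c^2 + 81*c + 54)/(8*c^6 + 36*c^5 + 18*c^4 - 81*c^3 - 27*c^2 + 81*c - 27)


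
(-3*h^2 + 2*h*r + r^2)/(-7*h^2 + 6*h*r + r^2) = (3*h + r)/(7*h + r)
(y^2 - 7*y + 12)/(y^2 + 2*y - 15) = (y - 4)/(y + 5)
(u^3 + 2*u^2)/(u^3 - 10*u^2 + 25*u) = u*(u + 2)/(u^2 - 10*u + 25)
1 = 1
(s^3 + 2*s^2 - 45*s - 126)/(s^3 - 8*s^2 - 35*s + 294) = (s + 3)/(s - 7)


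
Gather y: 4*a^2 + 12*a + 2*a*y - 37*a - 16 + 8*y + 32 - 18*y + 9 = 4*a^2 - 25*a + y*(2*a - 10) + 25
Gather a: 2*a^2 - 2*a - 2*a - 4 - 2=2*a^2 - 4*a - 6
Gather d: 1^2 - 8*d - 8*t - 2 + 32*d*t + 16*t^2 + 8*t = d*(32*t - 8) + 16*t^2 - 1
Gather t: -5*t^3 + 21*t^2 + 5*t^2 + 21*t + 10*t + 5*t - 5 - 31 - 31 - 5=-5*t^3 + 26*t^2 + 36*t - 72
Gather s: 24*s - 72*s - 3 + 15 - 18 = -48*s - 6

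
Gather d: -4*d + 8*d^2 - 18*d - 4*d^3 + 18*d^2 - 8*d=-4*d^3 + 26*d^2 - 30*d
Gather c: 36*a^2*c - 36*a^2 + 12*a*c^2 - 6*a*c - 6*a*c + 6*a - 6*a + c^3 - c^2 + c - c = -36*a^2 + c^3 + c^2*(12*a - 1) + c*(36*a^2 - 12*a)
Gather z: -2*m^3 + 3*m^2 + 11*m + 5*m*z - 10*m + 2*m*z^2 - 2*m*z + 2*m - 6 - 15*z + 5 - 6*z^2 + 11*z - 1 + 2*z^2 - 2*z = -2*m^3 + 3*m^2 + 3*m + z^2*(2*m - 4) + z*(3*m - 6) - 2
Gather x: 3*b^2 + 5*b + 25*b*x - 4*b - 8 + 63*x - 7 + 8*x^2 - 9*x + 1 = 3*b^2 + b + 8*x^2 + x*(25*b + 54) - 14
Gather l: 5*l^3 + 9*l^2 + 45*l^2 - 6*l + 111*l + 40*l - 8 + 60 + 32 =5*l^3 + 54*l^2 + 145*l + 84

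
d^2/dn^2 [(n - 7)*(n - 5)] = 2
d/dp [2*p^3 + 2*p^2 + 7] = 2*p*(3*p + 2)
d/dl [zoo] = 0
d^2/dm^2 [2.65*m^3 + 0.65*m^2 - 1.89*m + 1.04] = 15.9*m + 1.3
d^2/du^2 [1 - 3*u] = 0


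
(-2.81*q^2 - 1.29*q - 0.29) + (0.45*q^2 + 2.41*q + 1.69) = -2.36*q^2 + 1.12*q + 1.4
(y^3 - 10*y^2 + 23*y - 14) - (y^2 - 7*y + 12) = y^3 - 11*y^2 + 30*y - 26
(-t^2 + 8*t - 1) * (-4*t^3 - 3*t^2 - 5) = 4*t^5 - 29*t^4 - 20*t^3 + 8*t^2 - 40*t + 5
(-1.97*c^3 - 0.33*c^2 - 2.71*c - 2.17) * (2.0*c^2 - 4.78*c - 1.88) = -3.94*c^5 + 8.7566*c^4 - 0.139*c^3 + 9.2342*c^2 + 15.4674*c + 4.0796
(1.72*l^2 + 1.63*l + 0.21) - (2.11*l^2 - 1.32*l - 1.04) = -0.39*l^2 + 2.95*l + 1.25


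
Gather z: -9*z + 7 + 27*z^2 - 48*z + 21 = 27*z^2 - 57*z + 28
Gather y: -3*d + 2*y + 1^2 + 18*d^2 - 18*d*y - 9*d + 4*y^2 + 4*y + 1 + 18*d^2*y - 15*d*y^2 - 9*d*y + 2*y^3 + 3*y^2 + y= 18*d^2 - 12*d + 2*y^3 + y^2*(7 - 15*d) + y*(18*d^2 - 27*d + 7) + 2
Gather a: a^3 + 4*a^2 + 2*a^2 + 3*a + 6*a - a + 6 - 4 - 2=a^3 + 6*a^2 + 8*a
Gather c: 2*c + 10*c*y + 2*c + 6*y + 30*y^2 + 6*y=c*(10*y + 4) + 30*y^2 + 12*y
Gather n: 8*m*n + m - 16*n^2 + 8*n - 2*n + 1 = m - 16*n^2 + n*(8*m + 6) + 1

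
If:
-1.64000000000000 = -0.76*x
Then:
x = 2.16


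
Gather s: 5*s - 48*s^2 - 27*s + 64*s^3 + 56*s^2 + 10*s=64*s^3 + 8*s^2 - 12*s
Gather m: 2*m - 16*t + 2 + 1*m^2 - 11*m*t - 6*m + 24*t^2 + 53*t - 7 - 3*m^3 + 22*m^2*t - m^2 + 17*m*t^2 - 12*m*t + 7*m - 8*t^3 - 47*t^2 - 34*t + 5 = -3*m^3 + 22*m^2*t + m*(17*t^2 - 23*t + 3) - 8*t^3 - 23*t^2 + 3*t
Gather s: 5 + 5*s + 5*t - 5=5*s + 5*t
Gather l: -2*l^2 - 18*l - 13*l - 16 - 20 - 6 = -2*l^2 - 31*l - 42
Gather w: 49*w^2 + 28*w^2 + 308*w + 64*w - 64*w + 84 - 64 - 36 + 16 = 77*w^2 + 308*w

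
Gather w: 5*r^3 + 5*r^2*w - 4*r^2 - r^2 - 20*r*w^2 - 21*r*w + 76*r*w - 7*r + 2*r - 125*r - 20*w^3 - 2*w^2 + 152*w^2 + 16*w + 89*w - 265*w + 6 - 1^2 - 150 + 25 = 5*r^3 - 5*r^2 - 130*r - 20*w^3 + w^2*(150 - 20*r) + w*(5*r^2 + 55*r - 160) - 120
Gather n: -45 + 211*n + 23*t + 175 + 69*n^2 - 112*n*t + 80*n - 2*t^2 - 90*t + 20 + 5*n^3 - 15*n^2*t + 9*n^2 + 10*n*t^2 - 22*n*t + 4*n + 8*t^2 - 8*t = 5*n^3 + n^2*(78 - 15*t) + n*(10*t^2 - 134*t + 295) + 6*t^2 - 75*t + 150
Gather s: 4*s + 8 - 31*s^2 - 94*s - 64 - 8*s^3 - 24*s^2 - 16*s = -8*s^3 - 55*s^2 - 106*s - 56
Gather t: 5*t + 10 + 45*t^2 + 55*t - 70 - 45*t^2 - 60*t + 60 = 0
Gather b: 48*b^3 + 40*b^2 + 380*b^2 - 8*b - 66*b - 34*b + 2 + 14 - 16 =48*b^3 + 420*b^2 - 108*b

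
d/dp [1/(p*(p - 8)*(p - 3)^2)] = (-2*p*(p - 8) - p*(p - 3) - (p - 8)*(p - 3))/(p^2*(p - 8)^2*(p - 3)^3)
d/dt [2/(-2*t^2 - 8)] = 2*t/(t^2 + 4)^2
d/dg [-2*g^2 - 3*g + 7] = -4*g - 3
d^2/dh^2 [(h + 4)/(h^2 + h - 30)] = 2*((h + 4)*(2*h + 1)^2 - (3*h + 5)*(h^2 + h - 30))/(h^2 + h - 30)^3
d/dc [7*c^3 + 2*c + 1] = 21*c^2 + 2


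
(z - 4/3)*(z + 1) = z^2 - z/3 - 4/3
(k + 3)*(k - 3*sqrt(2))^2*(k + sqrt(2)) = k^4 - 5*sqrt(2)*k^3 + 3*k^3 - 15*sqrt(2)*k^2 + 6*k^2 + 18*k + 18*sqrt(2)*k + 54*sqrt(2)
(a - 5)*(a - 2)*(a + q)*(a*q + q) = a^4*q + a^3*q^2 - 6*a^3*q - 6*a^2*q^2 + 3*a^2*q + 3*a*q^2 + 10*a*q + 10*q^2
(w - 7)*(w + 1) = w^2 - 6*w - 7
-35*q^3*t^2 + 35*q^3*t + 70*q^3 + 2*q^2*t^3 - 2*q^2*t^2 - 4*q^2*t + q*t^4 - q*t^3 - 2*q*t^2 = (-5*q + t)*(7*q + t)*(t - 2)*(q*t + q)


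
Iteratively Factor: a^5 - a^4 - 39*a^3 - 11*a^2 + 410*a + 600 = (a + 4)*(a^4 - 5*a^3 - 19*a^2 + 65*a + 150) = (a + 2)*(a + 4)*(a^3 - 7*a^2 - 5*a + 75) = (a - 5)*(a + 2)*(a + 4)*(a^2 - 2*a - 15) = (a - 5)*(a + 2)*(a + 3)*(a + 4)*(a - 5)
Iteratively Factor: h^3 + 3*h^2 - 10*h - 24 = (h - 3)*(h^2 + 6*h + 8) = (h - 3)*(h + 2)*(h + 4)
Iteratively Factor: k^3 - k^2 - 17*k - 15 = (k + 3)*(k^2 - 4*k - 5) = (k - 5)*(k + 3)*(k + 1)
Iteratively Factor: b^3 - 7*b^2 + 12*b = (b - 3)*(b^2 - 4*b) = b*(b - 3)*(b - 4)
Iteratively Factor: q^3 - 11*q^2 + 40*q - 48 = (q - 3)*(q^2 - 8*q + 16) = (q - 4)*(q - 3)*(q - 4)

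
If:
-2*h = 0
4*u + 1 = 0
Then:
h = 0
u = -1/4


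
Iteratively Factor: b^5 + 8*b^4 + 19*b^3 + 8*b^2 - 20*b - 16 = (b + 1)*(b^4 + 7*b^3 + 12*b^2 - 4*b - 16) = (b - 1)*(b + 1)*(b^3 + 8*b^2 + 20*b + 16) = (b - 1)*(b + 1)*(b + 2)*(b^2 + 6*b + 8) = (b - 1)*(b + 1)*(b + 2)*(b + 4)*(b + 2)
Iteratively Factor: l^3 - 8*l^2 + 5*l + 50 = (l - 5)*(l^2 - 3*l - 10) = (l - 5)^2*(l + 2)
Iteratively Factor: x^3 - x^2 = (x - 1)*(x^2) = x*(x - 1)*(x)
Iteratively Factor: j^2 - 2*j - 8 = (j - 4)*(j + 2)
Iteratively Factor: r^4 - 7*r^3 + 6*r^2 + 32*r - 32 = (r - 1)*(r^3 - 6*r^2 + 32) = (r - 4)*(r - 1)*(r^2 - 2*r - 8) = (r - 4)^2*(r - 1)*(r + 2)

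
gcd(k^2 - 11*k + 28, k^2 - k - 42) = k - 7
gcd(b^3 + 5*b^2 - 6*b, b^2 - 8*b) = b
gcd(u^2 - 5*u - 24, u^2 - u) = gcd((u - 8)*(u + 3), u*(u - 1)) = 1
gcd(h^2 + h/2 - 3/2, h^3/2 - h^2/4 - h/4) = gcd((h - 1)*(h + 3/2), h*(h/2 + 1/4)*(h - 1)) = h - 1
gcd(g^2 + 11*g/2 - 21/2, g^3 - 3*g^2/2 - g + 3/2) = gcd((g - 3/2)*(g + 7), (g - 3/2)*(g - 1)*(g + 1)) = g - 3/2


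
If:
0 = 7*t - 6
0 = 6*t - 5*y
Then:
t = 6/7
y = 36/35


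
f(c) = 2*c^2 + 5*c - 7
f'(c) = 4*c + 5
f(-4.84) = 15.65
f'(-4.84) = -14.36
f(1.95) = 10.36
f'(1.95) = 12.80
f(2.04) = 11.52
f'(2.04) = 13.16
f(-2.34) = -7.75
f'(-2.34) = -4.36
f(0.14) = -6.26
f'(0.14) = 5.56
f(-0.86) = -9.82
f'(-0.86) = 1.56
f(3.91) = 43.13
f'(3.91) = 20.64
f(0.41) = -4.61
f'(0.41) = 6.64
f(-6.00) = 35.00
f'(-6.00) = -19.00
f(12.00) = 341.00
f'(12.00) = 53.00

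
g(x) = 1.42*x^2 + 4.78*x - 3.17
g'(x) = 2.84*x + 4.78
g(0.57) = 0.02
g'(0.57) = 6.40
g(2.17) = 13.89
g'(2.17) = 10.94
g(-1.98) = -7.07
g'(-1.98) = -0.84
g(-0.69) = -5.79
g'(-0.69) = 2.82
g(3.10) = 25.29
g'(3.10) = 13.58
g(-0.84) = -6.18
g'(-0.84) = 2.39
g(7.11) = 102.60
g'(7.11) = 24.97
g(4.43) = 45.87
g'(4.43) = 17.36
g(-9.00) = 68.83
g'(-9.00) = -20.78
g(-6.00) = 19.27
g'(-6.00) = -12.26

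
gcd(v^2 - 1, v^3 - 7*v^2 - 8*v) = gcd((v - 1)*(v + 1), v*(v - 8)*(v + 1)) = v + 1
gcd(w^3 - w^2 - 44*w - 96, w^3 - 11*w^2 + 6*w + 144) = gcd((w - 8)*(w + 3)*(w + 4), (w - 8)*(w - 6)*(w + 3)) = w^2 - 5*w - 24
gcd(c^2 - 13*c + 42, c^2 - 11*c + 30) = c - 6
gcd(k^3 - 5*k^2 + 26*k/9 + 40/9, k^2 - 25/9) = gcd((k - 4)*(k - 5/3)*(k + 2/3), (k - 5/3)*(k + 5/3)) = k - 5/3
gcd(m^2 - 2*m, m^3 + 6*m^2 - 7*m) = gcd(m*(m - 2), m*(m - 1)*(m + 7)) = m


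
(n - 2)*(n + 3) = n^2 + n - 6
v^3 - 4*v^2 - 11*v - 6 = (v - 6)*(v + 1)^2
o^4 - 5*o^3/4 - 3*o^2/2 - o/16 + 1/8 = (o - 2)*(o - 1/4)*(o + 1/2)^2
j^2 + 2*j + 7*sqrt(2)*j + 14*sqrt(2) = (j + 2)*(j + 7*sqrt(2))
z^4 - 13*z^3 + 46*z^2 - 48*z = z*(z - 8)*(z - 3)*(z - 2)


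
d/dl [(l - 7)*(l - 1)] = 2*l - 8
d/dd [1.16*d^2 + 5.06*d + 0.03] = 2.32*d + 5.06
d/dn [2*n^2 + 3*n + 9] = 4*n + 3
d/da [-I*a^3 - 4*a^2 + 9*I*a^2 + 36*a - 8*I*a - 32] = -3*I*a^2 - a*(8 - 18*I) + 36 - 8*I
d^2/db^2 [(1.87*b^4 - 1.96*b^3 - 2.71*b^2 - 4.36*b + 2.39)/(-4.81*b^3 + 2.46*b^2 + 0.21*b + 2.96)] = (2.27373675443232e-13*b^7 + 145.370696*b^6 + 451.577028*b^5 - 703.98594*b^4 + 1004.461948*b^3 + 364.917018*b^2 - 299.025468*b + 76.66277)/(111.284641*b^9 - 170.744418*b^8 + 72.748845*b^7 - 205.426428*b^6 + 206.970831*b^5 - 36.12429*b^4 + 117.245811*b^3 - 65.052216*b^2 - 5.519808*b - 25.934336)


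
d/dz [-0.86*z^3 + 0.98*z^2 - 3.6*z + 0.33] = -2.58*z^2 + 1.96*z - 3.6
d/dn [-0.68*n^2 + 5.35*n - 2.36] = 5.35 - 1.36*n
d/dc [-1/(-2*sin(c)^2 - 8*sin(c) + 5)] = -4*(sin(c) + 2)*cos(c)/(-8*sin(c) + cos(2*c) + 4)^2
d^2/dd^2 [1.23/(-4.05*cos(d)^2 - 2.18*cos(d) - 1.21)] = (80.7003*(1 - cos(d)^2)^2 + 32.57901*cos(d)^3 + 22.085142*cos(d)^2 - 68.402514*cos(d) - 80.335974)/(4.05*cos(d)^2 + 2.18*cos(d) + 1.21)^3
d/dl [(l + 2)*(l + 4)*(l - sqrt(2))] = 3*l^2 - 2*sqrt(2)*l + 12*l - 6*sqrt(2) + 8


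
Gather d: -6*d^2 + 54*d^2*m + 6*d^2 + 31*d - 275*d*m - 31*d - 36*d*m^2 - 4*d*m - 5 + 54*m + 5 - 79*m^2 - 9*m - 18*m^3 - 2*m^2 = 54*d^2*m + d*(-36*m^2 - 279*m) - 18*m^3 - 81*m^2 + 45*m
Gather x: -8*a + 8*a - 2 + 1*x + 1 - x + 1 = 0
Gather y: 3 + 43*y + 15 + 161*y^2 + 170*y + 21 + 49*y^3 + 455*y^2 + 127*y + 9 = 49*y^3 + 616*y^2 + 340*y + 48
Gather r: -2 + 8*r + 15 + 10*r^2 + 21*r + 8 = 10*r^2 + 29*r + 21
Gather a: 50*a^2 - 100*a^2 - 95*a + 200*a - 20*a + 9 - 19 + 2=-50*a^2 + 85*a - 8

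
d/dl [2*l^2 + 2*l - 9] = 4*l + 2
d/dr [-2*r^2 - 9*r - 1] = -4*r - 9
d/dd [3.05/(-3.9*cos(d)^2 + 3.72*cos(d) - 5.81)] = (11.346 - 23.79*cos(d))*sin(d)/(3.9*cos(d)^2 - 3.72*cos(d) + 5.81)^2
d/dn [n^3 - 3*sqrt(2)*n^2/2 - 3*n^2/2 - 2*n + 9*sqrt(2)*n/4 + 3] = 3*n^2 - 3*sqrt(2)*n - 3*n - 2 + 9*sqrt(2)/4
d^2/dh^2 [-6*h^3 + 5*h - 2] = -36*h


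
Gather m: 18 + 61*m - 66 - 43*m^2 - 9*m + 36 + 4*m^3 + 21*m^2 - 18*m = 4*m^3 - 22*m^2 + 34*m - 12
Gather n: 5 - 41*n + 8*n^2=8*n^2 - 41*n + 5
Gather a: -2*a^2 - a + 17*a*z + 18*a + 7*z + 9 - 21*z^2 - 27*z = -2*a^2 + a*(17*z + 17) - 21*z^2 - 20*z + 9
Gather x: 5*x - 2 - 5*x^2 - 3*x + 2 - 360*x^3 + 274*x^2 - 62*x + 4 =-360*x^3 + 269*x^2 - 60*x + 4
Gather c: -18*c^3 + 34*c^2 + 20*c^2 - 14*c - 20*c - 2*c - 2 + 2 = -18*c^3 + 54*c^2 - 36*c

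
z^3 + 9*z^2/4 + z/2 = z*(z + 1/4)*(z + 2)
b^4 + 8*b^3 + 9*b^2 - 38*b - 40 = (b - 2)*(b + 1)*(b + 4)*(b + 5)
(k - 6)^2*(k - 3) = k^3 - 15*k^2 + 72*k - 108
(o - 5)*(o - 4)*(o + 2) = o^3 - 7*o^2 + 2*o + 40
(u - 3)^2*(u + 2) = u^3 - 4*u^2 - 3*u + 18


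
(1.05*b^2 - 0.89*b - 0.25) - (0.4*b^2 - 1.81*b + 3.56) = 0.65*b^2 + 0.92*b - 3.81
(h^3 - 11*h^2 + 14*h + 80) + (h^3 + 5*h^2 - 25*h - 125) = 2*h^3 - 6*h^2 - 11*h - 45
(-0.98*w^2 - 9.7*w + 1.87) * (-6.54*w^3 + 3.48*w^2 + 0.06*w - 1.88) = 6.4092*w^5 + 60.0276*w^4 - 46.0446*w^3 + 7.768*w^2 + 18.3482*w - 3.5156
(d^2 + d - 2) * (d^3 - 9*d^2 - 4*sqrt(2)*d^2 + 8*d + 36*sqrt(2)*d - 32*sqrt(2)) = d^5 - 8*d^4 - 4*sqrt(2)*d^4 - 3*d^3 + 32*sqrt(2)*d^3 + 12*sqrt(2)*d^2 + 26*d^2 - 104*sqrt(2)*d - 16*d + 64*sqrt(2)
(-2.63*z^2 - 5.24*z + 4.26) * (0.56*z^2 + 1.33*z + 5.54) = -1.4728*z^4 - 6.4323*z^3 - 19.1538*z^2 - 23.3638*z + 23.6004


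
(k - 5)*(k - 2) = k^2 - 7*k + 10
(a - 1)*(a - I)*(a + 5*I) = a^3 - a^2 + 4*I*a^2 + 5*a - 4*I*a - 5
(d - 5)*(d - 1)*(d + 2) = d^3 - 4*d^2 - 7*d + 10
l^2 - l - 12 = (l - 4)*(l + 3)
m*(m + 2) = m^2 + 2*m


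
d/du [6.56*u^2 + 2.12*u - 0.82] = 13.12*u + 2.12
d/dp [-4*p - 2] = -4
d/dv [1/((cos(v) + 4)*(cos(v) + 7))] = (2*cos(v) + 11)*sin(v)/((cos(v) + 4)^2*(cos(v) + 7)^2)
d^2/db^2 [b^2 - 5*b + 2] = 2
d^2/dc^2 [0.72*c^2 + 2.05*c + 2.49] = 1.44000000000000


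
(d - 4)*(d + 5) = d^2 + d - 20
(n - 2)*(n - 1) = n^2 - 3*n + 2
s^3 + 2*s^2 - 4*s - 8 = (s - 2)*(s + 2)^2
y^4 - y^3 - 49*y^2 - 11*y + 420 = (y - 7)*(y - 3)*(y + 4)*(y + 5)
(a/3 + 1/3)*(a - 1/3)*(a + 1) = a^3/3 + 5*a^2/9 + a/9 - 1/9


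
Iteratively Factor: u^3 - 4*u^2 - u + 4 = (u - 4)*(u^2 - 1) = (u - 4)*(u + 1)*(u - 1)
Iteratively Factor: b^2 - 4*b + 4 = (b - 2)*(b - 2)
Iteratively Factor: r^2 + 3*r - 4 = (r + 4)*(r - 1)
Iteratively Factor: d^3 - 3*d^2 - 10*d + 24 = (d + 3)*(d^2 - 6*d + 8) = (d - 4)*(d + 3)*(d - 2)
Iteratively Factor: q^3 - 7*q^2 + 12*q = (q - 4)*(q^2 - 3*q) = (q - 4)*(q - 3)*(q)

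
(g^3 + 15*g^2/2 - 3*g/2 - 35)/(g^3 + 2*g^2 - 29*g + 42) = (g + 5/2)/(g - 3)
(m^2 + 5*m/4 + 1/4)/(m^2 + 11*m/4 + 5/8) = 2*(m + 1)/(2*m + 5)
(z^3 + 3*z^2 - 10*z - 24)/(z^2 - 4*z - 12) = (z^2 + z - 12)/(z - 6)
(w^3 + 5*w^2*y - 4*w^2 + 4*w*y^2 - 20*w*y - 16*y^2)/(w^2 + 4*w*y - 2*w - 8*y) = (w^2 + w*y - 4*w - 4*y)/(w - 2)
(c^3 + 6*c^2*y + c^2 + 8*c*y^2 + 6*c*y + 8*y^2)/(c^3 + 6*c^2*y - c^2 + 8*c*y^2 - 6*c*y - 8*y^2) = (c + 1)/(c - 1)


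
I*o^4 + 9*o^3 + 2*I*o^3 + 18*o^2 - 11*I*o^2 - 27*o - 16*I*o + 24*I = (o + 3)*(o - 8*I)*(o - I)*(I*o - I)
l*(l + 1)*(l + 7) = l^3 + 8*l^2 + 7*l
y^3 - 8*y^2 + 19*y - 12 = (y - 4)*(y - 3)*(y - 1)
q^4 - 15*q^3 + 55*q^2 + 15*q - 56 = (q - 8)*(q - 7)*(q - 1)*(q + 1)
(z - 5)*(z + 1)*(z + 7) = z^3 + 3*z^2 - 33*z - 35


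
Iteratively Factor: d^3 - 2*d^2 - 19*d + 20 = (d - 1)*(d^2 - d - 20) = (d - 5)*(d - 1)*(d + 4)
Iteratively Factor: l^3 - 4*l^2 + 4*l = (l - 2)*(l^2 - 2*l) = l*(l - 2)*(l - 2)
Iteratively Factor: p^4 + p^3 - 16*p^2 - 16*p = (p - 4)*(p^3 + 5*p^2 + 4*p) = (p - 4)*(p + 4)*(p^2 + p) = (p - 4)*(p + 1)*(p + 4)*(p)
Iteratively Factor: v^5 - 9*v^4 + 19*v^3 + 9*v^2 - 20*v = (v - 5)*(v^4 - 4*v^3 - v^2 + 4*v) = v*(v - 5)*(v^3 - 4*v^2 - v + 4) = v*(v - 5)*(v + 1)*(v^2 - 5*v + 4) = v*(v - 5)*(v - 1)*(v + 1)*(v - 4)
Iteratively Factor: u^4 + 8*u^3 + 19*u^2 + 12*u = (u)*(u^3 + 8*u^2 + 19*u + 12) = u*(u + 3)*(u^2 + 5*u + 4) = u*(u + 3)*(u + 4)*(u + 1)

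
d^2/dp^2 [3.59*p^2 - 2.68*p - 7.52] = 7.18000000000000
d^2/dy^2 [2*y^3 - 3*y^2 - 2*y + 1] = 12*y - 6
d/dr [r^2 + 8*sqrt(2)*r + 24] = 2*r + 8*sqrt(2)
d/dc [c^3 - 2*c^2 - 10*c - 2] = 3*c^2 - 4*c - 10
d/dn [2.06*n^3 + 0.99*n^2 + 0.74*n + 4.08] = 6.18*n^2 + 1.98*n + 0.74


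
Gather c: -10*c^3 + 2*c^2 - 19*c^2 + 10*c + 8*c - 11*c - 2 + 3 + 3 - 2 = -10*c^3 - 17*c^2 + 7*c + 2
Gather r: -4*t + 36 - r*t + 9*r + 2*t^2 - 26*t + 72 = r*(9 - t) + 2*t^2 - 30*t + 108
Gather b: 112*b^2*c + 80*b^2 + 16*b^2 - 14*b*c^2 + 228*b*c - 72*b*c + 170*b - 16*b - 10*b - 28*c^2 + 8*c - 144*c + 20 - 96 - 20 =b^2*(112*c + 96) + b*(-14*c^2 + 156*c + 144) - 28*c^2 - 136*c - 96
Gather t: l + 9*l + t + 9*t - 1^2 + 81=10*l + 10*t + 80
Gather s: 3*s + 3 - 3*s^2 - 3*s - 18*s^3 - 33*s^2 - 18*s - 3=-18*s^3 - 36*s^2 - 18*s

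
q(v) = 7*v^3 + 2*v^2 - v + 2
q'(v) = 21*v^2 + 4*v - 1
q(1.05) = 11.26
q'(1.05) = 26.35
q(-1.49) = -15.23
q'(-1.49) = 39.66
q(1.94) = 58.70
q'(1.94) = 85.80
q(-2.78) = -130.16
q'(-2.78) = 150.18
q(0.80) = 6.06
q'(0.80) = 15.64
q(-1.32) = -9.29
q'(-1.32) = 30.31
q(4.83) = 832.58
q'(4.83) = 508.23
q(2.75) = 159.95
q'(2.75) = 168.81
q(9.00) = 5258.00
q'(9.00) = 1736.00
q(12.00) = 12374.00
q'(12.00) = 3071.00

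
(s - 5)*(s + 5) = s^2 - 25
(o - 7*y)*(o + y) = o^2 - 6*o*y - 7*y^2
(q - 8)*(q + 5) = q^2 - 3*q - 40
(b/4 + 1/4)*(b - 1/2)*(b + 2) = b^3/4 + 5*b^2/8 + b/8 - 1/4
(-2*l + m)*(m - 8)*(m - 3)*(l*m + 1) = -2*l^2*m^3 + 22*l^2*m^2 - 48*l^2*m + l*m^4 - 11*l*m^3 + 22*l*m^2 + 22*l*m - 48*l + m^3 - 11*m^2 + 24*m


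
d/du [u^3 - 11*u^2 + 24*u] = 3*u^2 - 22*u + 24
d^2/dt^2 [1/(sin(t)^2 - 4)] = 2*(-2*sin(t)^4 - 5*sin(t)^2 + 4)/(sin(t)^2 - 4)^3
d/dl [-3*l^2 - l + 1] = -6*l - 1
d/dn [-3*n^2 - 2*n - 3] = -6*n - 2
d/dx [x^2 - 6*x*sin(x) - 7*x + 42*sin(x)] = -6*x*cos(x) + 2*x - 6*sin(x) + 42*cos(x) - 7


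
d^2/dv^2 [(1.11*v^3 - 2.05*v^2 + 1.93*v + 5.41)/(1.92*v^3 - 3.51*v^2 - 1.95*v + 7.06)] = (-0.153215999999986*v^6 + 67.6235519999999*v^5 - 65.325312*v^4 - 40.786554*v^3 - 432.047826*v^2 + 401.088402*v + 158.051002)/(7.077888*v^9 - 38.817792*v^8 + 49.398336*v^7 + 113.683041*v^6 - 335.642697*v^5 + 62.303553*v^4 + 569.617281*v^3 - 444.316158*v^2 - 291.58506*v + 351.895816)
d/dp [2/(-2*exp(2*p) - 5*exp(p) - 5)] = (8*exp(p) + 10)*exp(p)/(2*exp(2*p) + 5*exp(p) + 5)^2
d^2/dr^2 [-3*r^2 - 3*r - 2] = -6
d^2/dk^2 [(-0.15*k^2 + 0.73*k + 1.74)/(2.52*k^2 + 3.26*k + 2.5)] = (8.88178419700125e-16*k^4 + 11.736144*k^3 + 71.968176*k^2 + 58.172688*k + 1.28604799999999)/(16.003008*k^6 + 62.106912*k^5 + 127.972656*k^4 + 157.873976*k^3 + 126.957*k^2 + 61.125*k + 15.625)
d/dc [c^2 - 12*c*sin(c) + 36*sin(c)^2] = -12*c*cos(c) + 2*c - 12*sin(c) + 36*sin(2*c)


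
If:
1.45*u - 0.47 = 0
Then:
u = 0.32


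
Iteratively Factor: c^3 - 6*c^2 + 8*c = (c)*(c^2 - 6*c + 8) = c*(c - 2)*(c - 4)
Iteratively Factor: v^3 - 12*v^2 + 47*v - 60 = (v - 4)*(v^2 - 8*v + 15) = (v - 4)*(v - 3)*(v - 5)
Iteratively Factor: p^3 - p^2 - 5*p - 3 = (p + 1)*(p^2 - 2*p - 3) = (p - 3)*(p + 1)*(p + 1)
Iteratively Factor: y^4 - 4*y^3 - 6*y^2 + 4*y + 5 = (y - 5)*(y^3 + y^2 - y - 1) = (y - 5)*(y - 1)*(y^2 + 2*y + 1) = (y - 5)*(y - 1)*(y + 1)*(y + 1)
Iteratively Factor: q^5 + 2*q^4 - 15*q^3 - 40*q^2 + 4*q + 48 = (q - 4)*(q^4 + 6*q^3 + 9*q^2 - 4*q - 12) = (q - 4)*(q + 2)*(q^3 + 4*q^2 + q - 6) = (q - 4)*(q - 1)*(q + 2)*(q^2 + 5*q + 6) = (q - 4)*(q - 1)*(q + 2)^2*(q + 3)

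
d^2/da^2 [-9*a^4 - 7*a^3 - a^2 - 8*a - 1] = -108*a^2 - 42*a - 2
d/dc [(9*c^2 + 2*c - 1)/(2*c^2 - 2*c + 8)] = (-11*c^2 + 74*c + 7)/(2*(c^4 - 2*c^3 + 9*c^2 - 8*c + 16))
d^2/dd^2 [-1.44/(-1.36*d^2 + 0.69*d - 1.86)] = (-5.326848*d^2 + 2.702592*d + 1.44*(2.72*d - 0.69)*(5.44*d - 1.38) - 7.285248)/(1.36*d^2 - 0.69*d + 1.86)^3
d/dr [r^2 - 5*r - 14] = 2*r - 5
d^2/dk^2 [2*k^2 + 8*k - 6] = 4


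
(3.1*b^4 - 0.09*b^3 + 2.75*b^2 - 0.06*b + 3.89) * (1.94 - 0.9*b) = -2.79*b^5 + 6.095*b^4 - 2.6496*b^3 + 5.389*b^2 - 3.6174*b + 7.5466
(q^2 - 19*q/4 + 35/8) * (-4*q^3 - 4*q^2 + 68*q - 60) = -4*q^5 + 15*q^4 + 139*q^3/2 - 801*q^2/2 + 1165*q/2 - 525/2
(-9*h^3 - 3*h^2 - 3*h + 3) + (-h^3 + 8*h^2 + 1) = -10*h^3 + 5*h^2 - 3*h + 4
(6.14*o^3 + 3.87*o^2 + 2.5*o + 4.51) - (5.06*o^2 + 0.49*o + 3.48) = 6.14*o^3 - 1.19*o^2 + 2.01*o + 1.03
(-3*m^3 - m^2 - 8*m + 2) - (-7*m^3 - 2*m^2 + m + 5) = 4*m^3 + m^2 - 9*m - 3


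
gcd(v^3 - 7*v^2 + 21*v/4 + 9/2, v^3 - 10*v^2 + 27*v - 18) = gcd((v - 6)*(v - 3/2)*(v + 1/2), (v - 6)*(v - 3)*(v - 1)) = v - 6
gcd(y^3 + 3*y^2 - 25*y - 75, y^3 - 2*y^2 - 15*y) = y^2 - 2*y - 15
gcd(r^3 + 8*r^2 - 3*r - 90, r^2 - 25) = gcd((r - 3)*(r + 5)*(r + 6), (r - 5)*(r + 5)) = r + 5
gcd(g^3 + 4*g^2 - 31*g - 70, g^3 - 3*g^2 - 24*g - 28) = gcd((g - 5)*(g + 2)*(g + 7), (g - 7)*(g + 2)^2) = g + 2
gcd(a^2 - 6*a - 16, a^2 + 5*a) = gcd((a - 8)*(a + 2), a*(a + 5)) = 1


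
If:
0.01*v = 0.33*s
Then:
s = 0.0303030303030303*v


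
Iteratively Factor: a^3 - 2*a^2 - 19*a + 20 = (a - 5)*(a^2 + 3*a - 4) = (a - 5)*(a + 4)*(a - 1)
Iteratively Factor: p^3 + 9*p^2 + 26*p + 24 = (p + 2)*(p^2 + 7*p + 12) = (p + 2)*(p + 4)*(p + 3)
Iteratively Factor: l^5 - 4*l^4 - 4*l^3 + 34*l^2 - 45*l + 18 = (l - 1)*(l^4 - 3*l^3 - 7*l^2 + 27*l - 18) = (l - 3)*(l - 1)*(l^3 - 7*l + 6) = (l - 3)*(l - 2)*(l - 1)*(l^2 + 2*l - 3) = (l - 3)*(l - 2)*(l - 1)^2*(l + 3)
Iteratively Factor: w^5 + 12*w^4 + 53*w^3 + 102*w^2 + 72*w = (w + 3)*(w^4 + 9*w^3 + 26*w^2 + 24*w) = (w + 3)*(w + 4)*(w^3 + 5*w^2 + 6*w) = (w + 3)^2*(w + 4)*(w^2 + 2*w) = w*(w + 3)^2*(w + 4)*(w + 2)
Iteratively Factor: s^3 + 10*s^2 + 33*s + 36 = (s + 3)*(s^2 + 7*s + 12) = (s + 3)^2*(s + 4)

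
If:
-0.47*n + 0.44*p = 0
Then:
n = 0.936170212765957*p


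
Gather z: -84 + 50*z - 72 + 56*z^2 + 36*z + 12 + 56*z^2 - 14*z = 112*z^2 + 72*z - 144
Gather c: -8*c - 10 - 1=-8*c - 11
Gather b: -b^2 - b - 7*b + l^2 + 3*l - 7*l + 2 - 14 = -b^2 - 8*b + l^2 - 4*l - 12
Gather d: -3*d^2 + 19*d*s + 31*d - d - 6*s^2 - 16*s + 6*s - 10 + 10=-3*d^2 + d*(19*s + 30) - 6*s^2 - 10*s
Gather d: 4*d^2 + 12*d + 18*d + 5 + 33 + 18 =4*d^2 + 30*d + 56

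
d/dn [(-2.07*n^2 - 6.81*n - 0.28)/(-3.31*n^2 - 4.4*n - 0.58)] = (-13.4331*n^2 + 0.547599999999999*n + 2.7178)/(10.9561*n^4 + 29.128*n^3 + 23.1996*n^2 + 5.104*n + 0.3364)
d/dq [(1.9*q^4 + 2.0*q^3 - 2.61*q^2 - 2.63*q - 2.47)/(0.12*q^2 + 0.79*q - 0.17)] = (0.456*q^5 + 4.743*q^4 + 1.868*q^3 - 2.7663*q^2 + 1.4802*q + 2.3984)/(0.0144*q^4 + 0.1896*q^3 + 0.5833*q^2 - 0.2686*q + 0.0289)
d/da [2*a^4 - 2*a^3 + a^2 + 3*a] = 8*a^3 - 6*a^2 + 2*a + 3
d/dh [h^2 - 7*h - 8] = 2*h - 7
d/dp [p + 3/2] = 1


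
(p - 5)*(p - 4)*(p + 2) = p^3 - 7*p^2 + 2*p + 40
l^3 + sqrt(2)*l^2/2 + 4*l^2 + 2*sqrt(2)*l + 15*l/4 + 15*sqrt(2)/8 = (l + 3/2)*(l + 5/2)*(l + sqrt(2)/2)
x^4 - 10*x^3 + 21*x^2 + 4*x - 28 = (x - 7)*(x - 2)^2*(x + 1)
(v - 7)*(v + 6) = v^2 - v - 42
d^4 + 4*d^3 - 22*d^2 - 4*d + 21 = (d - 3)*(d - 1)*(d + 1)*(d + 7)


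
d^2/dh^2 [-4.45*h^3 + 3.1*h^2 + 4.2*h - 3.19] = 6.2 - 26.7*h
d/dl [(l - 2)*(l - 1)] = 2*l - 3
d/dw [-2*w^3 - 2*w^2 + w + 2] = -6*w^2 - 4*w + 1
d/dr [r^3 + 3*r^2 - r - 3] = 3*r^2 + 6*r - 1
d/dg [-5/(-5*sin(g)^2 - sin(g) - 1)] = -5*(10*sin(g) + 1)*cos(g)/(5*sin(g)^2 + sin(g) + 1)^2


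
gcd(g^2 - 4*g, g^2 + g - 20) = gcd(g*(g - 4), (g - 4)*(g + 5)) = g - 4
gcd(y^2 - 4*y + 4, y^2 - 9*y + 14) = y - 2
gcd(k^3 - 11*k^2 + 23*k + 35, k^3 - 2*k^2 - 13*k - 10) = k^2 - 4*k - 5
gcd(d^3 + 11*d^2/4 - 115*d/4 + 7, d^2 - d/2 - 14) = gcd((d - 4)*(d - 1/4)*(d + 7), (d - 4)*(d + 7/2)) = d - 4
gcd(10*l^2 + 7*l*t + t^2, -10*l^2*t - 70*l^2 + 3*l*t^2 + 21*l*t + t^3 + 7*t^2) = 5*l + t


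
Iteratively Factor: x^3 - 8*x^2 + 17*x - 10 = (x - 1)*(x^2 - 7*x + 10) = (x - 5)*(x - 1)*(x - 2)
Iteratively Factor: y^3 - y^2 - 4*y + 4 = (y - 1)*(y^2 - 4) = (y - 1)*(y + 2)*(y - 2)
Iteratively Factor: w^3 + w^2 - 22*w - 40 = (w + 2)*(w^2 - w - 20) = (w - 5)*(w + 2)*(w + 4)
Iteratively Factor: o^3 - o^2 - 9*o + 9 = (o - 3)*(o^2 + 2*o - 3) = (o - 3)*(o + 3)*(o - 1)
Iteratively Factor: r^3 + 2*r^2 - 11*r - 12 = (r + 4)*(r^2 - 2*r - 3) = (r - 3)*(r + 4)*(r + 1)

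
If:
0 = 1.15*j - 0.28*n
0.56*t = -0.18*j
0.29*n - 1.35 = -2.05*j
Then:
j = 0.42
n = 1.71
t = -0.13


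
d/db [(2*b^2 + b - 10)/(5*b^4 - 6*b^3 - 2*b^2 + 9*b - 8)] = (-20*b^5 - 3*b^4 + 212*b^3 - 160*b^2 - 72*b + 82)/(25*b^8 - 60*b^7 + 16*b^6 + 114*b^5 - 184*b^4 + 60*b^3 + 113*b^2 - 144*b + 64)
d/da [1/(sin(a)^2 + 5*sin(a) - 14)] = -(2*sin(a) + 5)*cos(a)/(sin(a)^2 + 5*sin(a) - 14)^2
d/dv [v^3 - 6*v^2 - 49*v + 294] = 3*v^2 - 12*v - 49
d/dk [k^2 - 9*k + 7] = 2*k - 9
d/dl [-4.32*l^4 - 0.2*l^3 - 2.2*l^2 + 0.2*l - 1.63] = -17.28*l^3 - 0.6*l^2 - 4.4*l + 0.2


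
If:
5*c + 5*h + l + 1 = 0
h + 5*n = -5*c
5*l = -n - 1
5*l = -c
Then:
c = 65/113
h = -85/113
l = -13/113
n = -48/113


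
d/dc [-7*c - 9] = -7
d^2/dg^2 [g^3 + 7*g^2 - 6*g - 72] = 6*g + 14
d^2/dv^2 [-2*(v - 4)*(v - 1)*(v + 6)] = -12*v - 4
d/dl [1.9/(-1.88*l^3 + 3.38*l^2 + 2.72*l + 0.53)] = (10.716*l^2 - 12.844*l - 5.168)/(-1.88*l^3 + 3.38*l^2 + 2.72*l + 0.53)^2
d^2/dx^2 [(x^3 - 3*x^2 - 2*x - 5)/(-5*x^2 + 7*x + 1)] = 2*(101*x^3 + 399*x^2 - 498*x + 259)/(125*x^6 - 525*x^5 + 660*x^4 - 133*x^3 - 132*x^2 - 21*x - 1)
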